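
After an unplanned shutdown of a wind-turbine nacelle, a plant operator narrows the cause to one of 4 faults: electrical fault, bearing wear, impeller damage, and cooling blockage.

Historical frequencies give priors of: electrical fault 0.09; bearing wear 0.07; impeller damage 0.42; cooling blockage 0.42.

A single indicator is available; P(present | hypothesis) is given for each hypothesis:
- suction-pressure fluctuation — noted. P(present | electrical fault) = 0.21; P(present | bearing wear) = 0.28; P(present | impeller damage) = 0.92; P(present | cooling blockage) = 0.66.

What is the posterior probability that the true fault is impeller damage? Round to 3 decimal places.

Multiply each prior by the likelihood of the indicator:
  electrical fault: 0.09 × 0.21 = 0.0189
  bearing wear: 0.07 × 0.28 = 0.0196
  impeller damage: 0.42 × 0.92 = 0.3864
  cooling blockage: 0.42 × 0.66 = 0.2772
The unnormalized weights sum to 0.7021.
P(impeller damage | evidence) = 0.3864 / 0.7021 ≈ 0.550.

0.550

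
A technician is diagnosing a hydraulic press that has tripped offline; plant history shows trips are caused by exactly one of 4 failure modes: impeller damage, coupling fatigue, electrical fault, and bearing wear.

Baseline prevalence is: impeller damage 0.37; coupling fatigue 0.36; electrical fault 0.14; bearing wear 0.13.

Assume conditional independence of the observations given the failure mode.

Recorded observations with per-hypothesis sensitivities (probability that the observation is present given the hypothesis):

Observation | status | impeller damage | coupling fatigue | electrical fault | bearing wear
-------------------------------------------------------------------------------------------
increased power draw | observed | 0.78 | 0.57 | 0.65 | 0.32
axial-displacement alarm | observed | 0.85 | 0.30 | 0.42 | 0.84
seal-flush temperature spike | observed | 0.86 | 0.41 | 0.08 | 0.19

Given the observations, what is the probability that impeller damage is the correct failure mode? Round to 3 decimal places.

0.858

Multiply each prior by the joint likelihood of the evidence pattern:
  impeller damage: 0.37 × 0.78 × 0.85 × 0.86 = 0.21097
  coupling fatigue: 0.36 × 0.57 × 0.30 × 0.41 = 0.02524
  electrical fault: 0.14 × 0.65 × 0.42 × 0.08 = 0.0030576
  bearing wear: 0.13 × 0.32 × 0.84 × 0.19 = 0.0066394
The unnormalized weights sum to 0.2459.
P(impeller damage | evidence) = 0.21097 / 0.2459 ≈ 0.858.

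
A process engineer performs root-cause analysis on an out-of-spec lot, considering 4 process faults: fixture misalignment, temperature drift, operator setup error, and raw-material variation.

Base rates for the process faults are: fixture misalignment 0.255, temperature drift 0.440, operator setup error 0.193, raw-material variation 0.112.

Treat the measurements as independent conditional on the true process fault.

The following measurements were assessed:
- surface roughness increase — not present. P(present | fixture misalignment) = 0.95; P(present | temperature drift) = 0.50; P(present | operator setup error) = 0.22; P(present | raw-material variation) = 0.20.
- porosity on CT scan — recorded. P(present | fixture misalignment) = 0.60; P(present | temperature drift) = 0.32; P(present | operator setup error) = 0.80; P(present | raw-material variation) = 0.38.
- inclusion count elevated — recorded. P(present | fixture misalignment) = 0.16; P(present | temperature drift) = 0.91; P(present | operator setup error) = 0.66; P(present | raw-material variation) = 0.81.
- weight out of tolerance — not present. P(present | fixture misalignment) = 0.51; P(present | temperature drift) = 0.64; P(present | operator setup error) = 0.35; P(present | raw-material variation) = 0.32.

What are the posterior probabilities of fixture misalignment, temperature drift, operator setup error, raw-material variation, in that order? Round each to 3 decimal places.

By Bayes' rule with conditional independence, the unnormalized weight for each hypothesis is prior × ∏ likelihoods (using 1 − P(present | H) for each absent measurement):
  fixture misalignment: 0.255 × (1 − 0.95) × 0.60 × 0.16 × (1 − 0.51) = 0.00059976
  temperature drift: 0.440 × (1 − 0.50) × 0.32 × 0.91 × (1 − 0.64) = 0.023063
  operator setup error: 0.193 × (1 − 0.22) × 0.80 × 0.66 × (1 − 0.35) = 0.051665
  raw-material variation: 0.112 × (1 − 0.20) × 0.38 × 0.81 × (1 − 0.32) = 0.018754
Normalizing constant Z = 0.00059976 + 0.023063 + 0.051665 + 0.018754 = 0.094082.
P(fixture misalignment | evidence) = 0.00059976 / 0.094082 ≈ 0.006
P(temperature drift | evidence) = 0.023063 / 0.094082 ≈ 0.245
P(operator setup error | evidence) = 0.051665 / 0.094082 ≈ 0.549
P(raw-material variation | evidence) = 0.018754 / 0.094082 ≈ 0.199

0.006, 0.245, 0.549, 0.199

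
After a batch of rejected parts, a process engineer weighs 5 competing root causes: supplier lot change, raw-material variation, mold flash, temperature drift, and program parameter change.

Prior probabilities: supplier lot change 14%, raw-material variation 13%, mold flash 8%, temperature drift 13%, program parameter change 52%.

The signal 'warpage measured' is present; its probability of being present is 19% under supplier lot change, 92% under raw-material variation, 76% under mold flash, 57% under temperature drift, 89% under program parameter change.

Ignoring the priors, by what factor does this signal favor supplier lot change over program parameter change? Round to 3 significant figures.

Likelihood of this signal under each hypothesis:
  supplier lot change: 0.19
  program parameter change: 0.89
Bayes factor = 0.19 / 0.89 ≈ 0.213

0.213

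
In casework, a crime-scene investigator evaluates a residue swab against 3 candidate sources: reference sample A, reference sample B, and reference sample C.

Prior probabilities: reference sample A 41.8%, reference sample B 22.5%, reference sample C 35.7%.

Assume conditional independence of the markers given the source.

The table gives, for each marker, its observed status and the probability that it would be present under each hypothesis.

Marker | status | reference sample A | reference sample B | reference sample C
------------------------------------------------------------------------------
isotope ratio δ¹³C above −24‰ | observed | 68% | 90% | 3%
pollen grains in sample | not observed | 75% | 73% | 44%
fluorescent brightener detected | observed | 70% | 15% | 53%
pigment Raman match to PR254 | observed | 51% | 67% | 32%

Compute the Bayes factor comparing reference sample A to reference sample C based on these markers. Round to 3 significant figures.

Joint likelihood of the marker pattern under each hypothesis (using 1 − P(present | H) for each absent marker):
  reference sample A: 0.68 × (1 − 0.75) × 0.70 × 0.51 = 0.06069
  reference sample C: 0.03 × (1 − 0.44) × 0.53 × 0.32 = 0.0028493
Bayes factor = 0.06069 / 0.0028493 ≈ 21.3

21.3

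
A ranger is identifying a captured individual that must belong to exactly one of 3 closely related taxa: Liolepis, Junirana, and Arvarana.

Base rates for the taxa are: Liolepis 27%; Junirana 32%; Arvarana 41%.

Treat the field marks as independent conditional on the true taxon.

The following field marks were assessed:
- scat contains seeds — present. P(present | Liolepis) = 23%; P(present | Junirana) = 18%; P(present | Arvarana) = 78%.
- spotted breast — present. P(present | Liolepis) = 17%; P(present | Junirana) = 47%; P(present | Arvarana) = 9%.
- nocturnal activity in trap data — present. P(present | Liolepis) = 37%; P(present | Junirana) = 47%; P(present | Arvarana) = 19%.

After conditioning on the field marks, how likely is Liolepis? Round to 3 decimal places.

0.177

Multiply each prior by the joint likelihood of the field mark pattern:
  Liolepis: 0.27 × 0.23 × 0.17 × 0.37 = 0.0039061
  Junirana: 0.32 × 0.18 × 0.47 × 0.47 = 0.012724
  Arvarana: 0.41 × 0.78 × 0.09 × 0.19 = 0.0054686
The unnormalized weights sum to 0.022099.
P(Liolepis | evidence) = 0.0039061 / 0.022099 ≈ 0.177.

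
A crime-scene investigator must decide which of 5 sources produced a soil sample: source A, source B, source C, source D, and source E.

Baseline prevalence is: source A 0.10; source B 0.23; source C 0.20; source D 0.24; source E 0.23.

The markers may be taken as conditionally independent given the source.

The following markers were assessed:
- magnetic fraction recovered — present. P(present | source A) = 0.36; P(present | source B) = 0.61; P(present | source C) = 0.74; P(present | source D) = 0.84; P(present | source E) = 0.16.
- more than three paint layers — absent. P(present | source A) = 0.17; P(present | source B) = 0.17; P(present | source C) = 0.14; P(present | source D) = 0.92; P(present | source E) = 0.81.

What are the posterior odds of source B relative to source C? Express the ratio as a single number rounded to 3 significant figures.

Unnormalized posterior weight (prior times the marker likelihoods) for each of the two hypotheses (using 1 − P(present | H) for each absent marker):
  source B: 0.23 × 0.61 × (1 − 0.17) = 0.11645
  source C: 0.20 × 0.74 × (1 − 0.14) = 0.12728
Odds(source B : source C) = 0.11645 / 0.12728 ≈ 0.915.

0.915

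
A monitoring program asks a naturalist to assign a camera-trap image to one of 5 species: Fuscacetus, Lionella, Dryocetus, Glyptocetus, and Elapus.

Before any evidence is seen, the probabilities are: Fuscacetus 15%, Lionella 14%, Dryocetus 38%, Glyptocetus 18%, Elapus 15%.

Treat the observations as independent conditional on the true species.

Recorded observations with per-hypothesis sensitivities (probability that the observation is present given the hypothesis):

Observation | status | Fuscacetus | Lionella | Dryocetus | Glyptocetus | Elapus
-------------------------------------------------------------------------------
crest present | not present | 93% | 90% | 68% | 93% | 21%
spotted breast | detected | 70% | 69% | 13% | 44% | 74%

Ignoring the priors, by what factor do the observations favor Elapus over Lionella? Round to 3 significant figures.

Take the product of per-observation likelihoods under each hypothesis (using 1 − P(present | H) for each absent observation), then divide.
  Elapus: (1 − 0.21) × 0.74 = 0.5846
  Lionella: (1 − 0.90) × 0.69 = 0.069
Bayes factor = 0.5846 / 0.069 ≈ 8.47

8.47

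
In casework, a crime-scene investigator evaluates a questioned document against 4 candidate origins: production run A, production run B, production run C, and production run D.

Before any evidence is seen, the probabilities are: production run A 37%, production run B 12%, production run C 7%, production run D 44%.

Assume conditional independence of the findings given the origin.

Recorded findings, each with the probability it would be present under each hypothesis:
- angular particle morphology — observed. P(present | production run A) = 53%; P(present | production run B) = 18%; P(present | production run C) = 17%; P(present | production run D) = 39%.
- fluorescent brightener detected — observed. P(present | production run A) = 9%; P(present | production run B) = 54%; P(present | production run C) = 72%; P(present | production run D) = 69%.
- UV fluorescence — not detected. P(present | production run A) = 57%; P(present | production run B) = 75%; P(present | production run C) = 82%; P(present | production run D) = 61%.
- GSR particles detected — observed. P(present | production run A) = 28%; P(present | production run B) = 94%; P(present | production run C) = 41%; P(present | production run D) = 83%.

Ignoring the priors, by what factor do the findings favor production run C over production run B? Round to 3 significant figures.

0.395

The Bayes factor is the ratio of the joint likelihoods of the evidence pattern under the two hypotheses (using 1 − P(present | H) for each absent finding).
  production run C: 0.17 × 0.72 × (1 − 0.82) × 0.41 = 0.0090331
  production run B: 0.18 × 0.54 × (1 − 0.75) × 0.94 = 0.022842
Bayes factor = 0.0090331 / 0.022842 ≈ 0.395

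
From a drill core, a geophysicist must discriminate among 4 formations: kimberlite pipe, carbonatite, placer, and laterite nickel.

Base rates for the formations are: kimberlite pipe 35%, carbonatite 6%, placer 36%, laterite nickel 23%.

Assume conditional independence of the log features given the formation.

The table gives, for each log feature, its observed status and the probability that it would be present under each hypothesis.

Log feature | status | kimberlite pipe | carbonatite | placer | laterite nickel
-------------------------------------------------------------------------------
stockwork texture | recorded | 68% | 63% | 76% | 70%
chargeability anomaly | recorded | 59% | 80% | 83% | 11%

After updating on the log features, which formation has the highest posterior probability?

placer

Multiply each prior by the joint likelihood of the log feature pattern:
  kimberlite pipe: 0.35 × 0.68 × 0.59 = 0.14042
  carbonatite: 0.06 × 0.63 × 0.80 = 0.03024
  placer: 0.36 × 0.76 × 0.83 = 0.22709
  laterite nickel: 0.23 × 0.70 × 0.11 = 0.01771
The unnormalized weights sum to 0.41546.
P(kimberlite pipe | evidence) ≈ 0.14042 / 0.41546 ≈ 0.338
P(carbonatite | evidence) ≈ 0.03024 / 0.41546 ≈ 0.073
P(placer | evidence) ≈ 0.22709 / 0.41546 ≈ 0.547
P(laterite nickel | evidence) ≈ 0.01771 / 0.41546 ≈ 0.043
The largest is 0.547, so placer is most probable.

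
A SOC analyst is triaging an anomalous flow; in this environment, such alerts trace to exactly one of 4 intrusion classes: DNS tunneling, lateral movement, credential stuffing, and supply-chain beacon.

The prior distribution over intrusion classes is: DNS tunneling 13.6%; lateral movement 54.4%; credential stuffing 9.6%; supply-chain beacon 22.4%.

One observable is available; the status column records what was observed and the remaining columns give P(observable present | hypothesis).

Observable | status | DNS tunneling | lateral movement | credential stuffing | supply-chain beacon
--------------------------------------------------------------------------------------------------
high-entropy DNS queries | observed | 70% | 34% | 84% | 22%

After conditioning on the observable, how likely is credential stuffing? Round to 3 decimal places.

0.197

For each hypothesis, the unnormalized posterior weight is prior × likelihood:
  DNS tunneling: 0.136 × 0.70 = 0.0952
  lateral movement: 0.544 × 0.34 = 0.18496
  credential stuffing: 0.096 × 0.84 = 0.08064
  supply-chain beacon: 0.224 × 0.22 = 0.04928
Normalizing constant Z = 0.0952 + 0.18496 + 0.08064 + 0.04928 = 0.41008.
P(credential stuffing | evidence) = 0.08064 / 0.41008 ≈ 0.197.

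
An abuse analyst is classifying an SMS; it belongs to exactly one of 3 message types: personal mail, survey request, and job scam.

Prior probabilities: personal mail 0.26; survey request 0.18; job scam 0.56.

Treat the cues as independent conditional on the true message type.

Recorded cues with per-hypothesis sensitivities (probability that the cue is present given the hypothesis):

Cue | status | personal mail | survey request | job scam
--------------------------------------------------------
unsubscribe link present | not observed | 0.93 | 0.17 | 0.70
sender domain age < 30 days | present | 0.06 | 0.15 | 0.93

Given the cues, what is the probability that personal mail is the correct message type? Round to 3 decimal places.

0.006

Multiply each prior by the joint likelihood of the cue pattern (using 1 − P(present | H) for each absent cue):
  personal mail: 0.26 × (1 − 0.93) × 0.06 = 0.001092
  survey request: 0.18 × (1 − 0.17) × 0.15 = 0.02241
  job scam: 0.56 × (1 − 0.70) × 0.93 = 0.15624
Marginal likelihood of the evidence = 0.17974.
P(personal mail | evidence) = 0.001092 / 0.17974 ≈ 0.006.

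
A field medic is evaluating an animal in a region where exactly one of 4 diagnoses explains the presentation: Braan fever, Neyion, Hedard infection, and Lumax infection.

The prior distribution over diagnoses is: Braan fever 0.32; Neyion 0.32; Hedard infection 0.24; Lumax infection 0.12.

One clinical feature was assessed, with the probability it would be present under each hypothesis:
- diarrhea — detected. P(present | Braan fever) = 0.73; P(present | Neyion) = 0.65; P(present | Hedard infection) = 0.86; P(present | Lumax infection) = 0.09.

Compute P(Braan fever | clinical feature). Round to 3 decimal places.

0.355

Multiply each prior by the likelihood of the clinical feature:
  Braan fever: 0.32 × 0.73 = 0.2336
  Neyion: 0.32 × 0.65 = 0.208
  Hedard infection: 0.24 × 0.86 = 0.2064
  Lumax infection: 0.12 × 0.09 = 0.0108
The unnormalized weights sum to 0.6588.
P(Braan fever | evidence) = 0.2336 / 0.6588 ≈ 0.355.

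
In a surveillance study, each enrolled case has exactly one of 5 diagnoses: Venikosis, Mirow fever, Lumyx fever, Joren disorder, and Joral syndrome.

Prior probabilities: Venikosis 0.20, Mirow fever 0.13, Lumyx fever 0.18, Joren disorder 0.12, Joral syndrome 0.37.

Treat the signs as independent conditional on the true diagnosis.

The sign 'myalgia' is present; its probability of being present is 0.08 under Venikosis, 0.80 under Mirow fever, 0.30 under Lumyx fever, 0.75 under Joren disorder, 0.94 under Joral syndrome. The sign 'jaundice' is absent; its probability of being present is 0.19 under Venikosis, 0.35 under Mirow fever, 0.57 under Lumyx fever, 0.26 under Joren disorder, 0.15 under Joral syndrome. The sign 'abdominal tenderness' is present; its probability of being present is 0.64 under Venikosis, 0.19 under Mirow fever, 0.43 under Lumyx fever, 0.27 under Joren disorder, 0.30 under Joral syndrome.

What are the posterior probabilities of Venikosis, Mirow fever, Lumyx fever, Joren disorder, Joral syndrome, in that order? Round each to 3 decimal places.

By Bayes' rule with conditional independence, the unnormalized weight for each hypothesis is prior × ∏ likelihoods (using 1 − P(present | H) for each absent sign):
  Venikosis: 0.20 × 0.08 × (1 − 0.19) × 0.64 = 0.0082944
  Mirow fever: 0.13 × 0.80 × (1 − 0.35) × 0.19 = 0.012844
  Lumyx fever: 0.18 × 0.30 × (1 − 0.57) × 0.43 = 0.0099846
  Joren disorder: 0.12 × 0.75 × (1 − 0.26) × 0.27 = 0.017982
  Joral syndrome: 0.37 × 0.94 × (1 − 0.15) × 0.30 = 0.088689
Marginal likelihood of the evidence = 0.13779.
P(Venikosis | evidence) = 0.0082944 / 0.13779 ≈ 0.060
P(Mirow fever | evidence) = 0.012844 / 0.13779 ≈ 0.093
P(Lumyx fever | evidence) = 0.0099846 / 0.13779 ≈ 0.072
P(Joren disorder | evidence) = 0.017982 / 0.13779 ≈ 0.130
P(Joral syndrome | evidence) = 0.088689 / 0.13779 ≈ 0.644

0.060, 0.093, 0.072, 0.130, 0.644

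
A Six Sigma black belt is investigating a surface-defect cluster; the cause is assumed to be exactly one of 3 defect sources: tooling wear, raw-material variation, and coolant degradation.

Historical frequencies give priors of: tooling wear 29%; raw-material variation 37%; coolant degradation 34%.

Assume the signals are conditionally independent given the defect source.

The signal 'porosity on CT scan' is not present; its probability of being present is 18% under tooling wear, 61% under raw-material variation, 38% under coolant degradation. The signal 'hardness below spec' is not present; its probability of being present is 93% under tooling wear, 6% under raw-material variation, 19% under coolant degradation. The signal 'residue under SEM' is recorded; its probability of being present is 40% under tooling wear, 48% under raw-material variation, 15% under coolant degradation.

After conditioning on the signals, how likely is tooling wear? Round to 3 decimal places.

0.068

By Bayes' rule with conditional independence, the unnormalized weight for each hypothesis is prior × ∏ likelihoods (using 1 − P(present | H) for each absent signal):
  tooling wear: 0.29 × (1 − 0.18) × (1 − 0.93) × 0.40 = 0.0066584
  raw-material variation: 0.37 × (1 − 0.61) × (1 − 0.06) × 0.48 = 0.065108
  coolant degradation: 0.34 × (1 − 0.38) × (1 − 0.19) × 0.15 = 0.025612
The unnormalized weights sum to 0.097379.
P(tooling wear | evidence) = 0.0066584 / 0.097379 ≈ 0.068.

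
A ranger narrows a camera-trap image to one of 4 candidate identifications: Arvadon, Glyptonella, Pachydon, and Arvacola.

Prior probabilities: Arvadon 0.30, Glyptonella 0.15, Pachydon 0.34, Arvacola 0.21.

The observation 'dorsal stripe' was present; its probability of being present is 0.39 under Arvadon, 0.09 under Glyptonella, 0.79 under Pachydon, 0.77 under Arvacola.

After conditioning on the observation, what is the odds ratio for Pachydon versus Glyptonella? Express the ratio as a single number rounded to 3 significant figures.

Unnormalized posterior weight (prior times the observation likelihood) for each of the two hypotheses:
  Pachydon: 0.34 × 0.79 = 0.2686
  Glyptonella: 0.15 × 0.09 = 0.0135
Odds(Pachydon : Glyptonella) = 0.2686 / 0.0135 ≈ 19.9.

19.9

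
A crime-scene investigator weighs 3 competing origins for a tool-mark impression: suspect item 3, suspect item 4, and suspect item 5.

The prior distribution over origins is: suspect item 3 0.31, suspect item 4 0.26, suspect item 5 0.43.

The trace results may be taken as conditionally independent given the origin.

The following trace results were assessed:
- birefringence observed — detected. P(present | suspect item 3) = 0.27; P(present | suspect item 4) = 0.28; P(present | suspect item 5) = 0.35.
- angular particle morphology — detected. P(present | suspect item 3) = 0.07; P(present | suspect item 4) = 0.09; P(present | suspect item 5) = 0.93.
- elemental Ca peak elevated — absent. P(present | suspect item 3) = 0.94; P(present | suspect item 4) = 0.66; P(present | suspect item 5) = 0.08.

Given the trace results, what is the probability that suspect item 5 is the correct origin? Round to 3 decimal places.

0.980

By Bayes' rule with conditional independence, the unnormalized weight for each hypothesis is prior × ∏ likelihoods (using 1 − P(present | H) for each absent trace result):
  suspect item 3: 0.31 × 0.27 × 0.07 × (1 − 0.94) = 0.00035154
  suspect item 4: 0.26 × 0.28 × 0.09 × (1 − 0.66) = 0.0022277
  suspect item 5: 0.43 × 0.35 × 0.93 × (1 − 0.08) = 0.12877
The unnormalized weights sum to 0.13135.
P(suspect item 5 | evidence) = 0.12877 / 0.13135 ≈ 0.980.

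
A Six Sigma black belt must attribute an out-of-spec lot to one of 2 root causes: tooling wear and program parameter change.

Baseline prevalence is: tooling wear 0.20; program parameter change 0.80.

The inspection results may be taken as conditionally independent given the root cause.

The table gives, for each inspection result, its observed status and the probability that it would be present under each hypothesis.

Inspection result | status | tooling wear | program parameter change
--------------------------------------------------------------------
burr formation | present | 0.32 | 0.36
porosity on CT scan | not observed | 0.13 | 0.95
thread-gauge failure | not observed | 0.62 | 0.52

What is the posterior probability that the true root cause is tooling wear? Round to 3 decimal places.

Multiply each prior by the joint likelihood of the inspection result pattern (using 1 − P(present | H) for each absent inspection result):
  tooling wear: 0.20 × 0.32 × (1 − 0.13) × (1 − 0.62) = 0.021158
  program parameter change: 0.80 × 0.36 × (1 − 0.95) × (1 − 0.52) = 0.006912
Marginal likelihood of the evidence = 0.02807.
P(tooling wear | evidence) = 0.021158 / 0.02807 ≈ 0.754.

0.754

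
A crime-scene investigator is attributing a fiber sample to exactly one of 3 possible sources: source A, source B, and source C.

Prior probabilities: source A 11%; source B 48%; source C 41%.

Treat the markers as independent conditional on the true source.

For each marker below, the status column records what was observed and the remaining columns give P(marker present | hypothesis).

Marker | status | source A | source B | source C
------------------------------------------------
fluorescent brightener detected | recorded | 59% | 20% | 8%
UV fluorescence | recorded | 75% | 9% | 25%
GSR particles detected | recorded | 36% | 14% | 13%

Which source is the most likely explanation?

source A

Multiply each prior by the joint likelihood of the marker pattern:
  source A: 0.11 × 0.59 × 0.75 × 0.36 = 0.017523
  source B: 0.48 × 0.20 × 0.09 × 0.14 = 0.0012096
  source C: 0.41 × 0.08 × 0.25 × 0.13 = 0.001066
Marginal likelihood of the evidence = 0.019799.
P(source A | evidence) ≈ 0.017523 / 0.019799 ≈ 0.885
P(source B | evidence) ≈ 0.0012096 / 0.019799 ≈ 0.061
P(source C | evidence) ≈ 0.001066 / 0.019799 ≈ 0.054
The largest is 0.885, so source A is most probable.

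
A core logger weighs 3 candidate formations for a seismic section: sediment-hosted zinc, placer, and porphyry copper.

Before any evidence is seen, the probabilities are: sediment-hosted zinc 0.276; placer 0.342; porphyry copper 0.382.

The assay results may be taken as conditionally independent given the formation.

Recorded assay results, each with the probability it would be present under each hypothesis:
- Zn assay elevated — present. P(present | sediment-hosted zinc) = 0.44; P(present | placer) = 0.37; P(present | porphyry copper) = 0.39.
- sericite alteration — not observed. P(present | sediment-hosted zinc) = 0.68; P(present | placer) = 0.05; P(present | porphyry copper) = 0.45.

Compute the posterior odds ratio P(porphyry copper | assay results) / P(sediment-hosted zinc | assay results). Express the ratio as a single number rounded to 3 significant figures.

2.11

Unnormalized posterior weight (prior times the assay result likelihoods) for each of the two hypotheses (using 1 − P(present | H) for each absent assay result):
  porphyry copper: 0.382 × 0.39 × (1 − 0.45) = 0.081939
  sediment-hosted zinc: 0.276 × 0.44 × (1 − 0.68) = 0.038861
Posterior odds = 0.081939 / 0.038861 ≈ 2.11.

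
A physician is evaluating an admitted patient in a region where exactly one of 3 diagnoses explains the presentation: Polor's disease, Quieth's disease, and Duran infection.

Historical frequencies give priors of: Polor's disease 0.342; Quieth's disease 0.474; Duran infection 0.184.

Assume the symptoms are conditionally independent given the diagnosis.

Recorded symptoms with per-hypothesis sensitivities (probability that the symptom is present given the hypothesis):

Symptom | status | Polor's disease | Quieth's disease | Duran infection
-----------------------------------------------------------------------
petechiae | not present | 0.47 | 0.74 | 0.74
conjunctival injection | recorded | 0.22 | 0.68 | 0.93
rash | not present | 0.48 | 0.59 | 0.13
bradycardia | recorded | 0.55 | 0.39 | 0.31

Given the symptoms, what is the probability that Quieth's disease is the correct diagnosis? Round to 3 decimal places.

By Bayes' rule with conditional independence, the unnormalized weight for each hypothesis is prior × ∏ likelihoods (using 1 − P(present | H) for each absent symptom):
  Polor's disease: 0.342 × (1 − 0.47) × 0.22 × (1 − 0.48) × 0.55 = 0.011405
  Quieth's disease: 0.474 × (1 − 0.74) × 0.68 × (1 − 0.59) × 0.39 = 0.0134
  Duran infection: 0.184 × (1 − 0.74) × 0.93 × (1 − 0.13) × 0.31 = 0.011999
Normalizing constant Z = 0.011405 + 0.0134 + 0.011999 = 0.036804.
P(Quieth's disease | evidence) = 0.0134 / 0.036804 ≈ 0.364.

0.364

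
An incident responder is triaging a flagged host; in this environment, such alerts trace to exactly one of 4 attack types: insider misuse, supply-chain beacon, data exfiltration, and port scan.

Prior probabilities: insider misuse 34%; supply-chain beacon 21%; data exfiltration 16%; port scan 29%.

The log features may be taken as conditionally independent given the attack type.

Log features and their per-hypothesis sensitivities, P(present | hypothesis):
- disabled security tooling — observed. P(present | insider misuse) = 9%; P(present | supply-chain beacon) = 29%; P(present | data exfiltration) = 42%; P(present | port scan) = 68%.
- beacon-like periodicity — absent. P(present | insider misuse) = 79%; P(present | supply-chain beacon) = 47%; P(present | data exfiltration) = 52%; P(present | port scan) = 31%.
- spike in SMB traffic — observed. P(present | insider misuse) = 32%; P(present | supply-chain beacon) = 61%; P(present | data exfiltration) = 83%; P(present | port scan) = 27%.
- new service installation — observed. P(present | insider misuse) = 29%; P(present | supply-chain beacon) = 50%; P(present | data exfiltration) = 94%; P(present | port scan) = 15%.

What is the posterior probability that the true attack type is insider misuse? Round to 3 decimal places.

0.015

Multiply each prior by the joint likelihood of the log feature pattern (using 1 − P(present | H) for each absent log feature):
  insider misuse: 0.34 × 0.09 × (1 − 0.79) × 0.32 × 0.29 = 0.00059633
  supply-chain beacon: 0.21 × 0.29 × (1 − 0.47) × 0.61 × 0.50 = 0.0098445
  data exfiltration: 0.16 × 0.42 × (1 − 0.52) × 0.83 × 0.94 = 0.025166
  port scan: 0.29 × 0.68 × (1 − 0.31) × 0.27 × 0.15 = 0.0055108
The unnormalized weights sum to 0.041118.
P(insider misuse | evidence) = 0.00059633 / 0.041118 ≈ 0.015.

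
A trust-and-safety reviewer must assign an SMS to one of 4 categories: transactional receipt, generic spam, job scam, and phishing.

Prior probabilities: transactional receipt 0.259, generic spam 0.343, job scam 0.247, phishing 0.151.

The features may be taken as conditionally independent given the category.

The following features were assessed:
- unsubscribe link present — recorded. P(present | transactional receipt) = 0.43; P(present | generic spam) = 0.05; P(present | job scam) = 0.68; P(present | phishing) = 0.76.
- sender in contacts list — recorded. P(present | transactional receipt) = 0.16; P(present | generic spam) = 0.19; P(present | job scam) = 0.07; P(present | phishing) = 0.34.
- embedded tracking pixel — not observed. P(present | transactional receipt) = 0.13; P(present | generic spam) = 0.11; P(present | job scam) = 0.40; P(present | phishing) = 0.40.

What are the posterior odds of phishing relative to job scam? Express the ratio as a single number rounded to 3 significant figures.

Unnormalized posterior weight (prior times the feature likelihoods) for each of the two hypotheses (using 1 − P(present | H) for each absent feature):
  phishing: 0.151 × 0.76 × 0.34 × (1 − 0.40) = 0.023411
  job scam: 0.247 × 0.68 × 0.07 × (1 − 0.40) = 0.0070543
Posterior odds = 0.023411 / 0.0070543 ≈ 3.32.

3.32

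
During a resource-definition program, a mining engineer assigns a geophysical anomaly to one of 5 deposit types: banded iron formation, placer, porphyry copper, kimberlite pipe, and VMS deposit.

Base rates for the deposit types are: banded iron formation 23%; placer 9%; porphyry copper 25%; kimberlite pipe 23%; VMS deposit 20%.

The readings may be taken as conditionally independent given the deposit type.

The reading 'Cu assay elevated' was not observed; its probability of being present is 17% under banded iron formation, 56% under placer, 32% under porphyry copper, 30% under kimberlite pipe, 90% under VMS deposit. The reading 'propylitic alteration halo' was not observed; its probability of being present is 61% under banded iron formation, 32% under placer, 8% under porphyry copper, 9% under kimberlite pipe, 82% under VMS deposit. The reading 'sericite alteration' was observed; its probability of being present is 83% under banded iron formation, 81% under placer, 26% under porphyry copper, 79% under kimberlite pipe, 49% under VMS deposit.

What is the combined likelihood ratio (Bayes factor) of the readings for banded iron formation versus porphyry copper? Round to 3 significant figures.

1.65

The Bayes factor is the ratio of the joint likelihoods of the reading pattern under the two hypotheses (using 1 − P(present | H) for each absent reading).
  banded iron formation: (1 − 0.17) × (1 − 0.61) × 0.83 = 0.26867
  porphyry copper: (1 − 0.32) × (1 − 0.08) × 0.26 = 0.16266
Bayes factor = 0.26867 / 0.16266 ≈ 1.65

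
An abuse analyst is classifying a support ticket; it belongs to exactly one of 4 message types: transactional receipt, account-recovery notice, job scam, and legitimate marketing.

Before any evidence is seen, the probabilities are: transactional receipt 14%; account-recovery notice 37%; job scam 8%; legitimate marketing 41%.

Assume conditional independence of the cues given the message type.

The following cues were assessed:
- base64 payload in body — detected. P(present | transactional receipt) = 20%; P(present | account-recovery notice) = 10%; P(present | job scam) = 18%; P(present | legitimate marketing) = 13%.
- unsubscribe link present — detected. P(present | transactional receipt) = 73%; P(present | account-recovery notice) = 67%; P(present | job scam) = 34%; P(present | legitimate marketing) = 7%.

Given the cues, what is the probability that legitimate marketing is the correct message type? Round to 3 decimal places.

0.069

By Bayes' rule with conditional independence, the unnormalized weight for each hypothesis is prior × ∏ likelihoods:
  transactional receipt: 0.14 × 0.20 × 0.73 = 0.02044
  account-recovery notice: 0.37 × 0.10 × 0.67 = 0.02479
  job scam: 0.08 × 0.18 × 0.34 = 0.004896
  legitimate marketing: 0.41 × 0.13 × 0.07 = 0.003731
The unnormalized weights sum to 0.053857.
P(legitimate marketing | evidence) = 0.003731 / 0.053857 ≈ 0.069.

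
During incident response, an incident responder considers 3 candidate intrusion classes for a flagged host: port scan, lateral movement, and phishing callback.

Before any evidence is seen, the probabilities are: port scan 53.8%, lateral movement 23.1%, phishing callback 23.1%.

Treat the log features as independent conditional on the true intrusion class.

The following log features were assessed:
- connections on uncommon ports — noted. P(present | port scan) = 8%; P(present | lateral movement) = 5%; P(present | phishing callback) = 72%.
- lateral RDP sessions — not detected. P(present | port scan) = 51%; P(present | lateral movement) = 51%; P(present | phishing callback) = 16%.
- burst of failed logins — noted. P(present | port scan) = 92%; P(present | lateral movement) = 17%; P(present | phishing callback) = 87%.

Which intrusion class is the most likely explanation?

phishing callback

By Bayes' rule with conditional independence, the unnormalized weight for each hypothesis is prior × ∏ likelihoods (using 1 − P(present | H) for each absent log feature):
  port scan: 0.538 × 0.08 × (1 − 0.51) × 0.92 = 0.019402
  lateral movement: 0.231 × 0.05 × (1 − 0.51) × 0.17 = 0.00096212
  phishing callback: 0.231 × 0.72 × (1 − 0.16) × 0.87 = 0.12155
Marginal likelihood of the evidence = 0.14191.
P(port scan | evidence) ≈ 0.019402 / 0.14191 ≈ 0.137
P(lateral movement | evidence) ≈ 0.00096212 / 0.14191 ≈ 0.007
P(phishing callback | evidence) ≈ 0.12155 / 0.14191 ≈ 0.856
The largest is 0.856, so phishing callback is most probable.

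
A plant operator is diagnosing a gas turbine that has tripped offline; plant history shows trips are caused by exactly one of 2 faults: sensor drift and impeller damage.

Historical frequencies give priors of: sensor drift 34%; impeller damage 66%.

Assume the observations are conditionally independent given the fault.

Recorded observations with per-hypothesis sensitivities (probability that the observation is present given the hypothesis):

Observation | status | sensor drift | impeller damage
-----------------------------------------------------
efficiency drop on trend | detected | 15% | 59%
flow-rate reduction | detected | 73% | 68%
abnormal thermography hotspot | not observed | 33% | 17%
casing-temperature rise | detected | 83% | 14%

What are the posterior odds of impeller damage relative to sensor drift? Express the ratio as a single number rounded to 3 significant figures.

Posterior odds equal prior odds times the likelihood ratio; only the two competing hypotheses matter (using 1 − P(present | H) for each absent observation).
  impeller damage: 0.66 × 0.59 × 0.68 × (1 − 0.17) × 0.14 = 0.030769
  sensor drift: 0.34 × 0.15 × 0.73 × (1 − 0.33) × 0.83 = 0.020704
Posterior odds = 0.030769 / 0.020704 ≈ 1.49.

1.49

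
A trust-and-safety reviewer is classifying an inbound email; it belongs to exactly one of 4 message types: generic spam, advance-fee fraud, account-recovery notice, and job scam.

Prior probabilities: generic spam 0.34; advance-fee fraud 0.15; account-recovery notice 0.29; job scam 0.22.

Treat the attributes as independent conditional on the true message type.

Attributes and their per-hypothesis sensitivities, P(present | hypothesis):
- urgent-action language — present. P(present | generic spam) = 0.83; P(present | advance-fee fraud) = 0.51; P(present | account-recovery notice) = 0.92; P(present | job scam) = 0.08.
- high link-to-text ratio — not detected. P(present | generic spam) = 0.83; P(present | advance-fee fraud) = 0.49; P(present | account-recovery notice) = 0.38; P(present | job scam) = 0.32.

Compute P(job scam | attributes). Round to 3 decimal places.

Multiply each prior by the joint likelihood of the attribute pattern (using 1 − P(present | H) for each absent attribute):
  generic spam: 0.34 × 0.83 × (1 − 0.83) = 0.047974
  advance-fee fraud: 0.15 × 0.51 × (1 − 0.49) = 0.039015
  account-recovery notice: 0.29 × 0.92 × (1 − 0.38) = 0.16542
  job scam: 0.22 × 0.08 × (1 − 0.32) = 0.011968
Marginal likelihood of the evidence = 0.26437.
P(job scam | evidence) = 0.011968 / 0.26437 ≈ 0.045.

0.045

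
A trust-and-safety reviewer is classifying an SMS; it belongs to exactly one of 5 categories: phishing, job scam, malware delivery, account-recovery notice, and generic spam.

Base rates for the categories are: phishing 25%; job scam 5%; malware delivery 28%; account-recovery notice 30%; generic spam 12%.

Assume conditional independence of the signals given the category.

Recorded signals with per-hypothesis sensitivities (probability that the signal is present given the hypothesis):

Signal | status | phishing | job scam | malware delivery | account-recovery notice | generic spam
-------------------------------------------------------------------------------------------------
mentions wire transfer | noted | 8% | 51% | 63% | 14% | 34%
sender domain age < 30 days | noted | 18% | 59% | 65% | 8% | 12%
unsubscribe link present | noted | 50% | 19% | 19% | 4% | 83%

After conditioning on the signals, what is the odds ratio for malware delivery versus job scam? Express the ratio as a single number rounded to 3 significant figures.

Posterior odds equal prior odds times the likelihood ratio; only the two competing hypotheses matter.
  malware delivery: 0.28 × 0.63 × 0.65 × 0.19 = 0.021785
  job scam: 0.05 × 0.51 × 0.59 × 0.19 = 0.0028586
Odds(malware delivery : job scam) = 0.021785 / 0.0028586 ≈ 7.62.

7.62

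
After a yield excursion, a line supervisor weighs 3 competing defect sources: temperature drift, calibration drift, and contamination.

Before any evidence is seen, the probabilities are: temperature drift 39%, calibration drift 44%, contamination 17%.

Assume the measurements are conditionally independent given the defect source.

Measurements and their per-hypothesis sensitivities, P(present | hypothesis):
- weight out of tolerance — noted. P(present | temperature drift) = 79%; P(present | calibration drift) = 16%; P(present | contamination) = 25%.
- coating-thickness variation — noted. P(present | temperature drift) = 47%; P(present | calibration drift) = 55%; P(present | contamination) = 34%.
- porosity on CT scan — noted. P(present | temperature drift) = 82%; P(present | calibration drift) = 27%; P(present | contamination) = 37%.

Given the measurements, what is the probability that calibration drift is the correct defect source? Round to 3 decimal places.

By Bayes' rule with conditional independence, the unnormalized weight for each hypothesis is prior × ∏ likelihoods:
  temperature drift: 0.39 × 0.79 × 0.47 × 0.82 = 0.11874
  calibration drift: 0.44 × 0.16 × 0.55 × 0.27 = 0.010454
  contamination: 0.17 × 0.25 × 0.34 × 0.37 = 0.0053465
Marginal likelihood of the evidence = 0.13454.
P(calibration drift | evidence) = 0.010454 / 0.13454 ≈ 0.078.

0.078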